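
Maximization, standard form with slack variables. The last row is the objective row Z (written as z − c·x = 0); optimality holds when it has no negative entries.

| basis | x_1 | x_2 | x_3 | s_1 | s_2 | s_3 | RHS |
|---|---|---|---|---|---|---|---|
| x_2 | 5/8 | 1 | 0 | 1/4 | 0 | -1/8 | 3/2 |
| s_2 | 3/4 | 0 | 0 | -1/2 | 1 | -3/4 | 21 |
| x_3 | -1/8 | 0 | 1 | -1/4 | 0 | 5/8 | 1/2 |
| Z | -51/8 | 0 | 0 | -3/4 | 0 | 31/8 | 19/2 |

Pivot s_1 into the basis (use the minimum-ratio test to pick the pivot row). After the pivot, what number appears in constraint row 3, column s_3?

1/2

Ratio test on column s_1 — row 1: (3/2)/(1/4) = 6; row 2: entry -1/2 ≤ 0; row 3: entry -1/4 ≤ 0. Minimum is 6 at row 1 (x_2 leaves); pivot element 1/4.
Divide row 1 by 1/4; eliminate column s_1 from the other rows.
Row 3 update in column s_3: 5/8 − (-1/4)·(-1/2) = 1/2.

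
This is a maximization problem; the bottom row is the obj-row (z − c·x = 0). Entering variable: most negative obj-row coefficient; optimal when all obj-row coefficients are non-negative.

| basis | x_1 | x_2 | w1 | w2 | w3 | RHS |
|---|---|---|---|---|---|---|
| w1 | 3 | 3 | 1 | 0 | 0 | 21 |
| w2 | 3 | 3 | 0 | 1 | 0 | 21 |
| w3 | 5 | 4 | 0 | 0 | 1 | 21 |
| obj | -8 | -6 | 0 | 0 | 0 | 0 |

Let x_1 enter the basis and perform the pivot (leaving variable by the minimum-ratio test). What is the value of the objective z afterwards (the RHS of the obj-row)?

168/5

Ratio test on column x_1 — row 1: 21/3 = 7; row 2: 21/3 = 7; row 3: 21/5 = 21/5. Minimum is 21/5 at row 3 (w3 leaves); pivot element 5.
Pivot on row 3; the obj-row RHS becomes 0 − (-8)·(21/5) = 168/5.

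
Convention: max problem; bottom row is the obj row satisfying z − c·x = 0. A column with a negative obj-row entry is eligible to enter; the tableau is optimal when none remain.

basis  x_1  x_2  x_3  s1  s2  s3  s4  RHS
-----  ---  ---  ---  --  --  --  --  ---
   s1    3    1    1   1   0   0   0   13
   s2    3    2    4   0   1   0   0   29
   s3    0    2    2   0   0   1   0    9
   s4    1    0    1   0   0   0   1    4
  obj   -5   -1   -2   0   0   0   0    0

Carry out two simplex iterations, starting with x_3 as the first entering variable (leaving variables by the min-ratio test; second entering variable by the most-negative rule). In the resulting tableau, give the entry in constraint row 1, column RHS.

1

Ratio test on column x_3 — row 1: 13/1 = 13; row 2: 29/4 = 29/4; row 3: 9/2 = 9/2; row 4: 4/1 = 4. Minimum is 4 at row 4 (s4 leaves); pivot element 1.
Divide row 4 by 1; eliminate column x_3 from the other rows.
Second iteration: most negative obj-row entry is -3 in column x_1, so x_1 enters.
Ratio test on column x_1 — row 1: 9/2 = 9/2; row 2: entry -1 ≤ 0; row 3: entry -2 ≤ 0; row 4: 4/1 = 4. Minimum is 4 at row 4 (x_3 leaves); pivot element 1.
Divide row 4 by 1; eliminate column x_1 from the other rows.
After both pivots, the entry at constraint row 1, column RHS is 1.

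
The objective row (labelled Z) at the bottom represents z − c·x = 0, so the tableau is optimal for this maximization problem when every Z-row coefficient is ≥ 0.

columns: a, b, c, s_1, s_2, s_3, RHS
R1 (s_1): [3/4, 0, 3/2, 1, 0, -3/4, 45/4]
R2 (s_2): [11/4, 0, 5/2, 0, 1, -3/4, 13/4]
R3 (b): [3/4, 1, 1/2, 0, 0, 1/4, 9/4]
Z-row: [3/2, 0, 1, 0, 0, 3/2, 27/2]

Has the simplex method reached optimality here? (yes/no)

Every Z-row coefficient is ≥ 0, so the tableau is optimal.

yes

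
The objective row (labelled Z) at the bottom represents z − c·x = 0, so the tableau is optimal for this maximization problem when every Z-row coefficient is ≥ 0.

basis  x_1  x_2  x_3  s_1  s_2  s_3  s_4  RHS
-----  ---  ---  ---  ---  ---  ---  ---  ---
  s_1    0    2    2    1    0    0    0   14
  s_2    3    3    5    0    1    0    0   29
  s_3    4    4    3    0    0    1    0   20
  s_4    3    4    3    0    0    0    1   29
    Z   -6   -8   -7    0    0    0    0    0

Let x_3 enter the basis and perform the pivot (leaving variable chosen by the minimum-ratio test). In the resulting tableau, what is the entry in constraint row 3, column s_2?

-3/5

Ratio test on column x_3 — row 1: 14/2 = 7; row 2: 29/5 = 29/5; row 3: 20/3 = 20/3; row 4: 29/3 = 29/3. Minimum is 29/5 at row 2 (s_2 leaves); pivot element 5.
Divide row 2 by 5; eliminate column x_3 from the other rows.
Row 3 update in column s_2: 0 − 3·(1/5) = -3/5.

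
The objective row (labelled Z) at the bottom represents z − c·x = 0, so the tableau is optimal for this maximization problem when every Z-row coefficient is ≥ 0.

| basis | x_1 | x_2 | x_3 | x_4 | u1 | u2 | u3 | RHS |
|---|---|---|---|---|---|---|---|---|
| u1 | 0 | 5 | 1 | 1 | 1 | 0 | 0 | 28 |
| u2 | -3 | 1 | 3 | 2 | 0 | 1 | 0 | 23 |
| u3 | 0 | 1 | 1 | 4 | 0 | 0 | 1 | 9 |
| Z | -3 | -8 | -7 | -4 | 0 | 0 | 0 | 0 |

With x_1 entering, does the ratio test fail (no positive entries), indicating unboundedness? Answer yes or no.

yes

Every constraint-row entry in column x_1 is ≤ 0, so increasing x_1 is unbounded.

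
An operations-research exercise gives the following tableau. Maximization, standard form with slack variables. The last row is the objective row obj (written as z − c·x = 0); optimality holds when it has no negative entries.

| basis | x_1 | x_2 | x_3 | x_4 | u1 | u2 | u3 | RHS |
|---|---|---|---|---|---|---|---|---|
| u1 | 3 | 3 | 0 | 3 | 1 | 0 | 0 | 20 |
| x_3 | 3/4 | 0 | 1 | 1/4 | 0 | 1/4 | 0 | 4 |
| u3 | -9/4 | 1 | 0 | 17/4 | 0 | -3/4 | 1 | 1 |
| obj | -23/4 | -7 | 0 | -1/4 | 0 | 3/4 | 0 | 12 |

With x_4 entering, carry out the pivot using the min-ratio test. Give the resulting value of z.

205/17

Ratio test on column x_4 — row 1: 20/3 = 20/3; row 2: 4/(1/4) = 16; row 3: 1/(17/4) = 4/17. Minimum is 4/17 at row 3 (u3 leaves); pivot element 17/4.
Pivot on row 3; the obj-row RHS becomes 12 − (-1/4)·(4/17) = 205/17.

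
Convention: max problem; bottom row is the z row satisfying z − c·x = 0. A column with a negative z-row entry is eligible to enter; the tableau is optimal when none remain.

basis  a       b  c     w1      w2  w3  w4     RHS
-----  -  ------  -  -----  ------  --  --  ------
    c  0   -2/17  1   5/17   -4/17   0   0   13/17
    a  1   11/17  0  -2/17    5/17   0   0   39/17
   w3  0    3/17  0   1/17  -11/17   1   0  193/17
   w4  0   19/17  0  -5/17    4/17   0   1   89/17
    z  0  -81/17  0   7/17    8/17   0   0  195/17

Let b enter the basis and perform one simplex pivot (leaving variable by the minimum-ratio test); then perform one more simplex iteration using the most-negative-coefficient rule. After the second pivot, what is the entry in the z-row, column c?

Ratio test on column b — row 1: entry -2/17 ≤ 0; row 2: (39/17)/(11/17) = 39/11; row 3: (193/17)/(3/17) = 193/3; row 4: (89/17)/(19/17) = 89/19. Minimum is 39/11 at row 2 (a leaves); pivot element 11/17.
Divide row 2 by 11/17; eliminate column b from the other rows.
Second iteration: most negative z-row entry is -5/11 in column w1, so w1 enters.
Ratio test on column w1 — row 1: (13/11)/(3/11) = 13/3; row 2: entry -2/11 ≤ 0; row 3: (118/11)/(1/11) = 118; row 4: entry -1/11 ≤ 0. Minimum is 13/3 at row 1 (c leaves); pivot element 3/11.
Divide row 1 by 3/11; eliminate column w1 from the other rows.
After both pivots, the entry at the z-row, column c is 5/3.

5/3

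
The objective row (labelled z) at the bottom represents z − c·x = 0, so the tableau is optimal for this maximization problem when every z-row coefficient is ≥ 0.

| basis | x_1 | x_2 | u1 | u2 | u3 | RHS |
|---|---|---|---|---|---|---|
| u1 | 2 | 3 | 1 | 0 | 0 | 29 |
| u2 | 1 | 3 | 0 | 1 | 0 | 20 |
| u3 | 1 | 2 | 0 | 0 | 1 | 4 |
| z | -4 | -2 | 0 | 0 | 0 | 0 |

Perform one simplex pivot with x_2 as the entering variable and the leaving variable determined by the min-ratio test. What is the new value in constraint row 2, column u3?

-3/2

Ratio test on column x_2 — row 1: 29/3 = 29/3; row 2: 20/3 = 20/3; row 3: 4/2 = 2. Minimum is 2 at row 3 (u3 leaves); pivot element 2.
Divide row 3 by 2; eliminate column x_2 from the other rows.
Row 2 update in column u3: 0 − 3·(1/2) = -3/2.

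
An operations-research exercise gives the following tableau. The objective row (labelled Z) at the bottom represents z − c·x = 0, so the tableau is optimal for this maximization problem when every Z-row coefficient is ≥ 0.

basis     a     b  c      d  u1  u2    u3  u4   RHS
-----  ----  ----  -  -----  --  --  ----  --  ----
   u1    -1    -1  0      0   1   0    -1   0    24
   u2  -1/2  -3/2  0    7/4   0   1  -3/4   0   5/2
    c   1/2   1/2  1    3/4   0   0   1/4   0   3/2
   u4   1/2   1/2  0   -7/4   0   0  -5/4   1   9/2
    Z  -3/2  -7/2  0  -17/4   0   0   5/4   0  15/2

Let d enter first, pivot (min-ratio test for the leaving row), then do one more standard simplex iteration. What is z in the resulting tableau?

Ratio test on column d — row 1: entry 0 ≤ 0; row 2: (5/2)/(7/4) = 10/7; row 3: (3/2)/(3/4) = 2; row 4: entry -7/4 ≤ 0. Minimum is 10/7 at row 2 (u2 leaves); pivot element 7/4.
Pivot on row 2; the Z-row RHS becomes 15/2 − (-17/4)·(10/7) = 95/7.
Next entering variable (most negative Z-row entry -50/7): b.
Ratio test on column b — row 1: entry -1 ≤ 0; row 2: entry -6/7 ≤ 0; row 3: (3/7)/(8/7) = 3/8; row 4: entry -1 ≤ 0. Minimum is 3/8 at row 3 (c leaves); pivot element 8/7.
After the second pivot the Z-row RHS is 95/7 − (-50/7)·(3/8) = 65/4.

65/4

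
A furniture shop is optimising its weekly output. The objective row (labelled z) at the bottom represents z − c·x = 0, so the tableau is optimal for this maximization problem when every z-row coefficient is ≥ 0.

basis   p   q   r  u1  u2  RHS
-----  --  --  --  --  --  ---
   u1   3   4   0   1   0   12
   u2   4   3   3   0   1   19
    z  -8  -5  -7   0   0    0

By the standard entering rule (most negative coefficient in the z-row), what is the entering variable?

p

Negative z-row entries: p: -8, q: -5, r: -7.
The most negative is -8 in column p, so p enters.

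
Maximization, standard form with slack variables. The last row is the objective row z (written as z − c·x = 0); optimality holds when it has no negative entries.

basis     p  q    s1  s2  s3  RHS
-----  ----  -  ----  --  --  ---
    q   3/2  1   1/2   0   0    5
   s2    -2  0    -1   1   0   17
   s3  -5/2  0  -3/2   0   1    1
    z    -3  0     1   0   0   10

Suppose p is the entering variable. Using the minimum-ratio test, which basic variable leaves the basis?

Column p entries and ratios — q: 5/(3/2) = 10/3; s2: -2 ≤ 0, skip; s3: -5/2 ≤ 0, skip.
Smallest ratio is 10/3 in the row of q, so q leaves.

q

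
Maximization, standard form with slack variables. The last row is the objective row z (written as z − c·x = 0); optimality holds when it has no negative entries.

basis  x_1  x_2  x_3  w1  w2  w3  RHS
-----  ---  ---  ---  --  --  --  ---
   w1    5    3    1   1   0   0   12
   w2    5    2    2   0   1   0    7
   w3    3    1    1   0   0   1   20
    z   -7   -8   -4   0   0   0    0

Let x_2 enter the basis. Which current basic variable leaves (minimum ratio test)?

Column x_2 entries and ratios — w1: 12/3 = 4; w2: 7/2 = 7/2; w3: 20/1 = 20.
Smallest ratio is 7/2 in the row of w2, so w2 leaves.

w2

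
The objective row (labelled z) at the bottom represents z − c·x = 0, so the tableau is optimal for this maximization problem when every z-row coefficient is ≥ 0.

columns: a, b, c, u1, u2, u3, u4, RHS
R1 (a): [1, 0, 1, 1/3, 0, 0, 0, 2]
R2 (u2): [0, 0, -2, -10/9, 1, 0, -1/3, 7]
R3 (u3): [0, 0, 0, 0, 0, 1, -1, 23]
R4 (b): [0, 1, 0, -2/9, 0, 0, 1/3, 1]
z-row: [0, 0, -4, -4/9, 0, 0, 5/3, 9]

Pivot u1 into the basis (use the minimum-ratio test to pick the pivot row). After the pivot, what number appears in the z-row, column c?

-8/3

Ratio test on column u1 — row 1: 2/(1/3) = 6; row 2: entry -10/9 ≤ 0; row 3: entry 0 ≤ 0; row 4: entry -2/9 ≤ 0. Minimum is 6 at row 1 (a leaves); pivot element 1/3.
Divide row 1 by 1/3; eliminate column u1 from the other rows.
z-row update in column c: -4 − (-4/9)·3 = -8/3.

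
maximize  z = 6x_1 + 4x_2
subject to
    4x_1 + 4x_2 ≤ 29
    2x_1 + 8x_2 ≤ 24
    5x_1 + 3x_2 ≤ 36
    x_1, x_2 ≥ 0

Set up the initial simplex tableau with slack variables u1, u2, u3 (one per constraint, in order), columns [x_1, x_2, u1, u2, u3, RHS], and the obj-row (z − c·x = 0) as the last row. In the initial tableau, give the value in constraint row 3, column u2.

0

Slack u2 belongs to constraint 2; its column is the unit vector e_2, so the entry in row 3 is 0.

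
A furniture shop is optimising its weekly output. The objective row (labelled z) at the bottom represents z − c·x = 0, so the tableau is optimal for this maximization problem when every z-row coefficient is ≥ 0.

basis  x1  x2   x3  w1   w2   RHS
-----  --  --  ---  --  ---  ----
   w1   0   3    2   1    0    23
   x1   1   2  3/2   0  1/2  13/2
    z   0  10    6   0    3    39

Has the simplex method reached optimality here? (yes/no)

yes

Every z-row coefficient is ≥ 0, so the tableau is optimal.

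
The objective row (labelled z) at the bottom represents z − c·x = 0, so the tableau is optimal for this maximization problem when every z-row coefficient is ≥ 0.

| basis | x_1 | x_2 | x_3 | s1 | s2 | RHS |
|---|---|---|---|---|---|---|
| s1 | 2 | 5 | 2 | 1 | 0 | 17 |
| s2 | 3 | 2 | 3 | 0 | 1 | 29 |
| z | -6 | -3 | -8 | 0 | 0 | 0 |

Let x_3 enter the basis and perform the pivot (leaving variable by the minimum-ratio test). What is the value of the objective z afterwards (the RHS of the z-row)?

68

Ratio test on column x_3 — row 1: 17/2 = 17/2; row 2: 29/3 = 29/3. Minimum is 17/2 at row 1 (s1 leaves); pivot element 2.
Pivot on row 1; the z-row RHS becomes 0 − (-8)·(17/2) = 68.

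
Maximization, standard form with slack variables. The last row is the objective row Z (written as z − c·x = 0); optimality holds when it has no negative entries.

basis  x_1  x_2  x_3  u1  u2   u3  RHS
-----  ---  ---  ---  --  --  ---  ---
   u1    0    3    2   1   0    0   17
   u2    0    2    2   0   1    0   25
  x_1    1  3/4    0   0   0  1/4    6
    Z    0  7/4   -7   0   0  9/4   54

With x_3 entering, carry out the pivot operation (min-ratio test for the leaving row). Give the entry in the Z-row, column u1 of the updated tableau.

Ratio test on column x_3 — row 1: 17/2 = 17/2; row 2: 25/2 = 25/2; row 3: entry 0 ≤ 0. Minimum is 17/2 at row 1 (u1 leaves); pivot element 2.
Divide row 1 by 2; eliminate column x_3 from the other rows.
Z-row update in column u1: 0 − (-7)·(1/2) = 7/2.

7/2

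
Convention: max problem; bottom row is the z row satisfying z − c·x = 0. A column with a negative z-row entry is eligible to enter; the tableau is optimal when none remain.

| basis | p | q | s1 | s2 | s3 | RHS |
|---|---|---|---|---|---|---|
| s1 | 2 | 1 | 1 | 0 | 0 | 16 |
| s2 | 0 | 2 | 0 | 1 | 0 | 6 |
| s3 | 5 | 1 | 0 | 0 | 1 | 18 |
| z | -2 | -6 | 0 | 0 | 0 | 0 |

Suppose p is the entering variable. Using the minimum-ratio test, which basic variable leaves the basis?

s3

Column p entries and ratios — s1: 16/2 = 8; s2: 0 ≤ 0, skip; s3: 18/5 = 18/5.
Smallest ratio is 18/5 in the row of s3, so s3 leaves.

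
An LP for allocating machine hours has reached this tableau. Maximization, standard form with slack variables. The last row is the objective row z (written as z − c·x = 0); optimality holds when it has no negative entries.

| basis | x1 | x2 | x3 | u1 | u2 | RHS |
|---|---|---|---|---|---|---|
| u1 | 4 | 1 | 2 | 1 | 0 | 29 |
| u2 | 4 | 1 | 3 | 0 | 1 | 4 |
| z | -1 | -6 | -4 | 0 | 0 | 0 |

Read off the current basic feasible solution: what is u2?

u2 is basic (row 2); its value is the RHS of that row, 4.

4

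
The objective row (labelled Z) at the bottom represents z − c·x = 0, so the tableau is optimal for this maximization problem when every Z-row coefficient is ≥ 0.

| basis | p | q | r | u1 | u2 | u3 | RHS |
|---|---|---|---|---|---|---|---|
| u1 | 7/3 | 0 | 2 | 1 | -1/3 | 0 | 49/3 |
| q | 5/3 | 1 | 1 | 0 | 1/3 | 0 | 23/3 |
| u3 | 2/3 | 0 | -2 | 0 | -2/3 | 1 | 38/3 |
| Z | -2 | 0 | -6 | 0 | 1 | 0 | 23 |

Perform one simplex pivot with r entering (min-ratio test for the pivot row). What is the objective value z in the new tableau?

Ratio test on column r — row 1: (49/3)/2 = 49/6; row 2: (23/3)/1 = 23/3; row 3: entry -2 ≤ 0. Minimum is 23/3 at row 2 (q leaves); pivot element 1.
Pivot on row 2; the Z-row RHS becomes 23 − (-6)·(23/3) = 69.

69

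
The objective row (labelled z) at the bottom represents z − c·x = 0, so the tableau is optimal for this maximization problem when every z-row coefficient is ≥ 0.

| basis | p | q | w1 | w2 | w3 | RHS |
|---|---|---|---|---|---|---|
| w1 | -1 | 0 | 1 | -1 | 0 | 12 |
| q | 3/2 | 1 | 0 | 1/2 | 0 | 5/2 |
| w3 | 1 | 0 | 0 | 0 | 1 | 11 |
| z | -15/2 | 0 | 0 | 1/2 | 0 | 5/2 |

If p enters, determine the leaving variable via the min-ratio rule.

q

Column p entries and ratios — w1: -1 ≤ 0, skip; q: (5/2)/(3/2) = 5/3; w3: 11/1 = 11.
Smallest ratio is 5/3 in the row of q, so q leaves.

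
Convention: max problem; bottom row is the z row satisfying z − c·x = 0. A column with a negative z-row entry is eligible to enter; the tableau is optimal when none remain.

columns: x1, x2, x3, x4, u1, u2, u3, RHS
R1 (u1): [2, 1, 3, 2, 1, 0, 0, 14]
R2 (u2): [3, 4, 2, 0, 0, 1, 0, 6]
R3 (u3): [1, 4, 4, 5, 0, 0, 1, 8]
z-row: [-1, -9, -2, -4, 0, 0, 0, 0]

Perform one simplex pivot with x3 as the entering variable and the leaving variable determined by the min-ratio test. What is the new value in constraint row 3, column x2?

1

Ratio test on column x3 — row 1: 14/3 = 14/3; row 2: 6/2 = 3; row 3: 8/4 = 2. Minimum is 2 at row 3 (u3 leaves); pivot element 4.
Divide row 3 by 4; eliminate column x3 from the other rows.
In the new row 3, the x2 entry is the old entry divided by the pivot: 4/4 = 1.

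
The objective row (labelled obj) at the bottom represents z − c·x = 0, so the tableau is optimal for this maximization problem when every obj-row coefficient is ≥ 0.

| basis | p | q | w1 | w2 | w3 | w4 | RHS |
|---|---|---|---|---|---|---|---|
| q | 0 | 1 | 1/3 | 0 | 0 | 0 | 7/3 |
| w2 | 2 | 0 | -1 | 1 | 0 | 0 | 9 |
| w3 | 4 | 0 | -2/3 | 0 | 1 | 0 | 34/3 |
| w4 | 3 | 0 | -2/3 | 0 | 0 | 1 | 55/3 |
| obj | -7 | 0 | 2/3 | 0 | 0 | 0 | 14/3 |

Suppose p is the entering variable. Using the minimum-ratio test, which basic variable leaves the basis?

w3

Column p entries and ratios — q: 0 ≤ 0, skip; w2: 9/2 = 9/2; w3: (34/3)/4 = 17/6; w4: (55/3)/3 = 55/9.
Smallest ratio is 17/6 in the row of w3, so w3 leaves.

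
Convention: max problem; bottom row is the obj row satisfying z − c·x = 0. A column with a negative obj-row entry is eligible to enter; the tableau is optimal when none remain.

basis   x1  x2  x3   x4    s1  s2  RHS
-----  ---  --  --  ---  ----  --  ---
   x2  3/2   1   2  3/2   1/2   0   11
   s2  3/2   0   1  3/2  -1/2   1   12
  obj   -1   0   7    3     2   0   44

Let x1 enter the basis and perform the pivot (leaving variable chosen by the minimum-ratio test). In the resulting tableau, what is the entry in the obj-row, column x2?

Ratio test on column x1 — row 1: 11/(3/2) = 22/3; row 2: 12/(3/2) = 8. Minimum is 22/3 at row 1 (x2 leaves); pivot element 3/2.
Divide row 1 by 3/2; eliminate column x1 from the other rows.
obj-row update in column x2: 0 − (-1)·(2/3) = 2/3.

2/3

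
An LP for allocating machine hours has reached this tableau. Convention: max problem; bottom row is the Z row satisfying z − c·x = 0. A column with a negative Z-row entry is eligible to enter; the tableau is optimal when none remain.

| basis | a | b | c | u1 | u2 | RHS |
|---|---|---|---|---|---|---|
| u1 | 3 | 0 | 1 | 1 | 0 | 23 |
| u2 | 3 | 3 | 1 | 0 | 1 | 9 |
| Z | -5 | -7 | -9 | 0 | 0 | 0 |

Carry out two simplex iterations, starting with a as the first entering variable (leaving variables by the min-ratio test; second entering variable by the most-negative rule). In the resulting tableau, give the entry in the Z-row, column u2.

Ratio test on column a — row 1: 23/3 = 23/3; row 2: 9/3 = 3. Minimum is 3 at row 2 (u2 leaves); pivot element 3.
Divide row 2 by 3; eliminate column a from the other rows.
Second iteration: most negative Z-row entry is -22/3 in column c, so c enters.
Ratio test on column c — row 1: entry 0 ≤ 0; row 2: 3/(1/3) = 9. Minimum is 9 at row 2 (a leaves); pivot element 1/3.
Divide row 2 by 1/3; eliminate column c from the other rows.
After both pivots, the entry at the Z-row, column u2 is 9.

9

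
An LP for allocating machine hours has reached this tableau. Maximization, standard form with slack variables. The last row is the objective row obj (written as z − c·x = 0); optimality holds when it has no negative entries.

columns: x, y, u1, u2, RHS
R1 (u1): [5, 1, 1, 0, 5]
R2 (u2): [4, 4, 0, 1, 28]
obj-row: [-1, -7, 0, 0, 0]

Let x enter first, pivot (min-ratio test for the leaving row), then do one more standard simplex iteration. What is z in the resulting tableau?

35

Ratio test on column x — row 1: 5/5 = 1; row 2: 28/4 = 7. Minimum is 1 at row 1 (u1 leaves); pivot element 5.
Pivot on row 1; the obj-row RHS becomes 0 − (-1)·1 = 1.
Next entering variable (most negative obj-row entry -34/5): y.
Ratio test on column y — row 1: 1/(1/5) = 5; row 2: 24/(16/5) = 15/2. Minimum is 5 at row 1 (x leaves); pivot element 1/5.
After the second pivot the obj-row RHS is 1 − (-34/5)·5 = 35.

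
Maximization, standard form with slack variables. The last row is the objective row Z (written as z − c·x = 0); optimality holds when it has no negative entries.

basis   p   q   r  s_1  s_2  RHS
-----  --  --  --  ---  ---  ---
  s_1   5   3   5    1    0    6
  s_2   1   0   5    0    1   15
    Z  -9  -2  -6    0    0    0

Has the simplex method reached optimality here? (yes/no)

The Z-row has a negative entry -9 in column p, so it is not optimal.

no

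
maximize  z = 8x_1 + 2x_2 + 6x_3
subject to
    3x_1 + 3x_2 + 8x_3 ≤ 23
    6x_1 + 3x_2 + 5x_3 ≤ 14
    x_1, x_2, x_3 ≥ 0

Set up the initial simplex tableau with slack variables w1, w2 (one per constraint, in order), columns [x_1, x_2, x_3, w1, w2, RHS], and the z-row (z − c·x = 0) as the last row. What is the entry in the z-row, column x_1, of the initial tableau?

The z-row carries the negated objective coefficients: the x_1 entry is -8.

-8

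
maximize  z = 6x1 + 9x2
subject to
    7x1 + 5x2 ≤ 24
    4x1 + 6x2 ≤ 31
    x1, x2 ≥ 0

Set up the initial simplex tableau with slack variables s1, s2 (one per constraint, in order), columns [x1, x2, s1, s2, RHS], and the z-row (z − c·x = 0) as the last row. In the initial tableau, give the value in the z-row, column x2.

-9

The z-row carries the negated objective coefficients: the x2 entry is -9.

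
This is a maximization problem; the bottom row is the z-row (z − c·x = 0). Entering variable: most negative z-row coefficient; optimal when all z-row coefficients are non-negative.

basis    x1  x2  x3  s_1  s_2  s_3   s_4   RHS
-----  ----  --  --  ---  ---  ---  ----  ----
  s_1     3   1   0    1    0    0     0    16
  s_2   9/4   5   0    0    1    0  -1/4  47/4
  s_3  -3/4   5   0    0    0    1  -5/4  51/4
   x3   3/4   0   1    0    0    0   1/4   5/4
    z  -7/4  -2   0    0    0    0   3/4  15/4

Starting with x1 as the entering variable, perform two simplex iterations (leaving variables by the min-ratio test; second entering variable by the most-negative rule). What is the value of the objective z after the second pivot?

148/15

Ratio test on column x1 — row 1: 16/3 = 16/3; row 2: (47/4)/(9/4) = 47/9; row 3: entry -3/4 ≤ 0; row 4: (5/4)/(3/4) = 5/3. Minimum is 5/3 at row 4 (x3 leaves); pivot element 3/4.
Pivot on row 4; the z-row RHS becomes 15/4 − (-7/4)·(5/3) = 20/3.
Next entering variable (most negative z-row entry -2): x2.
Ratio test on column x2 — row 1: 11/1 = 11; row 2: 8/5 = 8/5; row 3: 14/5 = 14/5; row 4: entry 0 ≤ 0. Minimum is 8/5 at row 2 (s_2 leaves); pivot element 5.
After the second pivot the z-row RHS is 20/3 − (-2)·(8/5) = 148/15.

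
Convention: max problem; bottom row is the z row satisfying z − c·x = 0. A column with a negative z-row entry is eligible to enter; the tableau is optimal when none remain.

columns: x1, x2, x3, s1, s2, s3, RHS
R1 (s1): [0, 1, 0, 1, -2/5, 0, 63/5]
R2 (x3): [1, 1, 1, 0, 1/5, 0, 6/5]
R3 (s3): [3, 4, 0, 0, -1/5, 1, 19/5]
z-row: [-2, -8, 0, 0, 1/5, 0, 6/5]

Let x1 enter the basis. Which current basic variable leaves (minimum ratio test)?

x3

Column x1 entries and ratios — s1: 0 ≤ 0, skip; x3: (6/5)/1 = 6/5; s3: (19/5)/3 = 19/15.
Smallest ratio is 6/5 in the row of x3, so x3 leaves.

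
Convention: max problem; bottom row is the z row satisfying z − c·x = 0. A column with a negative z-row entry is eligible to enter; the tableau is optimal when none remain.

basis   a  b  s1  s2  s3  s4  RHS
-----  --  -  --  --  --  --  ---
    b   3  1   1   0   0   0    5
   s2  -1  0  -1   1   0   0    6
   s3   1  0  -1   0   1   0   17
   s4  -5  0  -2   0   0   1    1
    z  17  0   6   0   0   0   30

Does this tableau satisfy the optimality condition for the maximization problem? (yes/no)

yes

Every z-row coefficient is ≥ 0, so the tableau is optimal.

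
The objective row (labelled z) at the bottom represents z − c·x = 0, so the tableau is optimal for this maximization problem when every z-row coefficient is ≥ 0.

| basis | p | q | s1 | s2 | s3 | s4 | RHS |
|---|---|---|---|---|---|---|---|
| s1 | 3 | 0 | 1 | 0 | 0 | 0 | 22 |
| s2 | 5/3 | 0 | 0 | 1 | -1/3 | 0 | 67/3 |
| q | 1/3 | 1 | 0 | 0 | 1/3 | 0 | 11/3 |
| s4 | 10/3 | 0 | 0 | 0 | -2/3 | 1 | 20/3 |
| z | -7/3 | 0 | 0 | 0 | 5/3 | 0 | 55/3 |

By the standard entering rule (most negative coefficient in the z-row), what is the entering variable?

p

Negative z-row entries: p: -7/3.
The most negative is -7/3 in column p, so p enters.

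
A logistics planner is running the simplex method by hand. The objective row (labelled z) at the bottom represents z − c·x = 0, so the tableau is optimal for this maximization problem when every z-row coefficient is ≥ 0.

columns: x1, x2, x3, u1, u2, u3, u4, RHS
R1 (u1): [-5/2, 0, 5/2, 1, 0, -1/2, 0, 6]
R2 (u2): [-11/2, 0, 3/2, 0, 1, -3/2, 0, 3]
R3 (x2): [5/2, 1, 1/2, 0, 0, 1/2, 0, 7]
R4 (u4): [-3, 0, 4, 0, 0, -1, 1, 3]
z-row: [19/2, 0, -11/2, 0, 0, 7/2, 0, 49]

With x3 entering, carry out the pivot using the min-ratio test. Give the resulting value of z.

Ratio test on column x3 — row 1: 6/(5/2) = 12/5; row 2: 3/(3/2) = 2; row 3: 7/(1/2) = 14; row 4: 3/4 = 3/4. Minimum is 3/4 at row 4 (u4 leaves); pivot element 4.
Pivot on row 4; the z-row RHS becomes 49 − (-11/2)·(3/4) = 425/8.

425/8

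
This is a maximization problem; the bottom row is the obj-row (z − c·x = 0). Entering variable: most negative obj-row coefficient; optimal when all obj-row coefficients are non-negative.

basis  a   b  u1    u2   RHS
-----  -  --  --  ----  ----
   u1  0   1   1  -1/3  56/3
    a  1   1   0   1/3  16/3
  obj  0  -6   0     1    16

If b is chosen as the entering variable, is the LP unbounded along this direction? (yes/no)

Column b has positive entries in row(s) 1, 2, so the ratio test bounds it — not unbounded.

no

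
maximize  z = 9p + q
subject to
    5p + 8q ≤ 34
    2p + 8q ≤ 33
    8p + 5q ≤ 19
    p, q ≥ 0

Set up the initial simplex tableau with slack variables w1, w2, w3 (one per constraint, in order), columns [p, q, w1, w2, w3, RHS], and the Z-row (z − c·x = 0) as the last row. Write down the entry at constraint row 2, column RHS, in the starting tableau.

The RHS of constraint 2 is b_2 = 33.

33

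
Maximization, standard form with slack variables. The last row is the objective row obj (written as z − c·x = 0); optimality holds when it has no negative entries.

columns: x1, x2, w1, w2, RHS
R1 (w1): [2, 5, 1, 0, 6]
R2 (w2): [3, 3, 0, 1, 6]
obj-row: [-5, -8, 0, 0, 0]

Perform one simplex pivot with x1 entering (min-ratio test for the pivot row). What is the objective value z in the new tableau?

10

Ratio test on column x1 — row 1: 6/2 = 3; row 2: 6/3 = 2. Minimum is 2 at row 2 (w2 leaves); pivot element 3.
Pivot on row 2; the obj-row RHS becomes 0 − (-5)·2 = 10.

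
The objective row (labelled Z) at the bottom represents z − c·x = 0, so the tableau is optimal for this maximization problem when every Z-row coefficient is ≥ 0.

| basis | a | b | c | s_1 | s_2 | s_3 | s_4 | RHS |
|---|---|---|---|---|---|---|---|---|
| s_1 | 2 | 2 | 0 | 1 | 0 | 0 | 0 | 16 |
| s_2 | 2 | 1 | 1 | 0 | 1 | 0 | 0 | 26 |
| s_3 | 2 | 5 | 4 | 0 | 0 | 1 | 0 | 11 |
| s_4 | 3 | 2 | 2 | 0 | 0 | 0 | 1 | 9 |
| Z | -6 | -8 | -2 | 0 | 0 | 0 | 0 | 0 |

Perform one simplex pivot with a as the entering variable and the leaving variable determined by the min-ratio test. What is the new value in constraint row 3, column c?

8/3

Ratio test on column a — row 1: 16/2 = 8; row 2: 26/2 = 13; row 3: 11/2 = 11/2; row 4: 9/3 = 3. Minimum is 3 at row 4 (s_4 leaves); pivot element 3.
Divide row 4 by 3; eliminate column a from the other rows.
Row 3 update in column c: 4 − 2·(2/3) = 8/3.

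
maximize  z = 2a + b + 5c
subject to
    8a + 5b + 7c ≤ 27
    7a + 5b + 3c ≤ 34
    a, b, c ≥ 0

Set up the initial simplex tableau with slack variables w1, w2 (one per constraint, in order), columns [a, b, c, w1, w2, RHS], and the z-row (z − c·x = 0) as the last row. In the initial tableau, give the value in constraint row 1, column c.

Constraint 1 has coefficient 7 on c.

7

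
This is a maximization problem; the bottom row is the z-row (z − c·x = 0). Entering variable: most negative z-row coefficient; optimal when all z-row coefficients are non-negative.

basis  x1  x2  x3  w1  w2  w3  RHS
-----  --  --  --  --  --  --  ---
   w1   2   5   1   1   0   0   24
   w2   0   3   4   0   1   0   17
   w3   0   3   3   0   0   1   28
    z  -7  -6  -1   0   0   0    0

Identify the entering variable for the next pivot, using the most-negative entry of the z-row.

Negative z-row entries: x1: -7, x2: -6, x3: -1.
The most negative is -7 in column x1, so x1 enters.

x1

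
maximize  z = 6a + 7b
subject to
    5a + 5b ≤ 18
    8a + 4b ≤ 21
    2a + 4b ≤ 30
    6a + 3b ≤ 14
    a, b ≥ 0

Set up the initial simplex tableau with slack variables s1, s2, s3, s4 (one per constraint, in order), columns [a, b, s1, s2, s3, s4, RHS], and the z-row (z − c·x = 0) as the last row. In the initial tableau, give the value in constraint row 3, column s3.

Slack s3 belongs to constraint 3; its column is the unit vector e_3, so the entry in row 3 is 1.

1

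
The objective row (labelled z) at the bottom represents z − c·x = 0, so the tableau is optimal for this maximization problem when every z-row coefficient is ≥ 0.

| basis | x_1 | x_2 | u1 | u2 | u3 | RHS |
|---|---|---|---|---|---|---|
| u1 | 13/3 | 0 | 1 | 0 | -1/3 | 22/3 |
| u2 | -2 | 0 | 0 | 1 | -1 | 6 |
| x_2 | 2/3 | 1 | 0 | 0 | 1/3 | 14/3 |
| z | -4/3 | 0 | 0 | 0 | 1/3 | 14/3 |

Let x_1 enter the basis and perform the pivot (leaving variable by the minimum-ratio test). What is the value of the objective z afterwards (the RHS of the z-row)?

Ratio test on column x_1 — row 1: (22/3)/(13/3) = 22/13; row 2: entry -2 ≤ 0; row 3: (14/3)/(2/3) = 7. Minimum is 22/13 at row 1 (u1 leaves); pivot element 13/3.
Pivot on row 1; the z-row RHS becomes 14/3 − (-4/3)·(22/13) = 90/13.

90/13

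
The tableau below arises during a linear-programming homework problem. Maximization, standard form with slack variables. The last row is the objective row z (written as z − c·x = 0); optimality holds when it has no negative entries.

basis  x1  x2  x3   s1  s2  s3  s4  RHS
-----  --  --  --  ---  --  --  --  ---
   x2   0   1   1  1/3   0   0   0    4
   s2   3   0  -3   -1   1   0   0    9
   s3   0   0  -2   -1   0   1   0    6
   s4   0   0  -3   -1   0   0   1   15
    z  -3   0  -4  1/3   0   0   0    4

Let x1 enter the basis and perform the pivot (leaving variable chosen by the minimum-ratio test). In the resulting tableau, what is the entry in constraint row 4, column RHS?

Ratio test on column x1 — row 1: entry 0 ≤ 0; row 2: 9/3 = 3; row 3: entry 0 ≤ 0; row 4: entry 0 ≤ 0. Minimum is 3 at row 2 (s2 leaves); pivot element 3.
Divide row 2 by 3; eliminate column x1 from the other rows.
Row 4 update in column RHS: 15 − 0·3 = 15.

15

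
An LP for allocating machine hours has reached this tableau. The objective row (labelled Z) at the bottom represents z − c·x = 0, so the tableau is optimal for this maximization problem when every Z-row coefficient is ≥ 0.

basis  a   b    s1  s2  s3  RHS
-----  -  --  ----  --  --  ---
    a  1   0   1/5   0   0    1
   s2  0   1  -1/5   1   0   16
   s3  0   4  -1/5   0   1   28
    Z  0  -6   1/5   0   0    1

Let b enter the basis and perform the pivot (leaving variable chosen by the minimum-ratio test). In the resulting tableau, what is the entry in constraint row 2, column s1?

Ratio test on column b — row 1: entry 0 ≤ 0; row 2: 16/1 = 16; row 3: 28/4 = 7. Minimum is 7 at row 3 (s3 leaves); pivot element 4.
Divide row 3 by 4; eliminate column b from the other rows.
Row 2 update in column s1: -1/5 − 1·(-1/20) = -3/20.

-3/20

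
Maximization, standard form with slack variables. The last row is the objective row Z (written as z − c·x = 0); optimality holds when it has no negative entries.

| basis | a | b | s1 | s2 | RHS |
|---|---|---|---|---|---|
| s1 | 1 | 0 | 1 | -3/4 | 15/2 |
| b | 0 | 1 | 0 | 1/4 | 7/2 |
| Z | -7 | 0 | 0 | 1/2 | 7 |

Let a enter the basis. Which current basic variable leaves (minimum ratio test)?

Column a entries and ratios — s1: (15/2)/1 = 15/2; b: 0 ≤ 0, skip.
Smallest ratio is 15/2 in the row of s1, so s1 leaves.

s1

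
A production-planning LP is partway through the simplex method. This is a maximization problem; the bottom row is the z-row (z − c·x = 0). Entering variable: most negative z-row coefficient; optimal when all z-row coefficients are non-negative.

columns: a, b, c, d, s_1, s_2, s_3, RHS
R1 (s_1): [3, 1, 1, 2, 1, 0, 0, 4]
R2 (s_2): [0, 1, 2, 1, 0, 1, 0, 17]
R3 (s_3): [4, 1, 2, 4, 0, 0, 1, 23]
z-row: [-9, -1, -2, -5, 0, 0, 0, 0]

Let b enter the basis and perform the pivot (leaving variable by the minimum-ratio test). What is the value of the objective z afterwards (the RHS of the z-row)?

Ratio test on column b — row 1: 4/1 = 4; row 2: 17/1 = 17; row 3: 23/1 = 23. Minimum is 4 at row 1 (s_1 leaves); pivot element 1.
Pivot on row 1; the z-row RHS becomes 0 − (-1)·4 = 4.

4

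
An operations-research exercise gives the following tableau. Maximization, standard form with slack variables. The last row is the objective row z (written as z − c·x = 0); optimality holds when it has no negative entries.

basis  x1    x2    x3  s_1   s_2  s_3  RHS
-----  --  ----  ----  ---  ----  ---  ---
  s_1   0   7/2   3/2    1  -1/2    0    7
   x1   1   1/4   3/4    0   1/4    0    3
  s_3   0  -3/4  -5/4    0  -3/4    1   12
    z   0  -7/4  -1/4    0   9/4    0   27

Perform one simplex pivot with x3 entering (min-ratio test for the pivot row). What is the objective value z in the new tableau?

28

Ratio test on column x3 — row 1: 7/(3/2) = 14/3; row 2: 3/(3/4) = 4; row 3: entry -5/4 ≤ 0. Minimum is 4 at row 2 (x1 leaves); pivot element 3/4.
Pivot on row 2; the z-row RHS becomes 27 − (-1/4)·4 = 28.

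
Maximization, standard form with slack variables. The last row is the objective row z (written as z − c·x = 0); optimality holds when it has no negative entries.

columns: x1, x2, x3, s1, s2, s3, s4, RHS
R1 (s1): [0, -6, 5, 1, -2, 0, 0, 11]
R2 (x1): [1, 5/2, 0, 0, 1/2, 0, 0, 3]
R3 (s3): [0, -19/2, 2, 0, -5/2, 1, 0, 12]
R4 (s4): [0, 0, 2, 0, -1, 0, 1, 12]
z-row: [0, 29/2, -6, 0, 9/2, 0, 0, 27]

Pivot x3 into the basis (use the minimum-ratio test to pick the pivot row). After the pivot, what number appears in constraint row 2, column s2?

Ratio test on column x3 — row 1: 11/5 = 11/5; row 2: entry 0 ≤ 0; row 3: 12/2 = 6; row 4: 12/2 = 6. Minimum is 11/5 at row 1 (s1 leaves); pivot element 5.
Divide row 1 by 5; eliminate column x3 from the other rows.
Row 2 update in column s2: 1/2 − 0·(-2/5) = 1/2.

1/2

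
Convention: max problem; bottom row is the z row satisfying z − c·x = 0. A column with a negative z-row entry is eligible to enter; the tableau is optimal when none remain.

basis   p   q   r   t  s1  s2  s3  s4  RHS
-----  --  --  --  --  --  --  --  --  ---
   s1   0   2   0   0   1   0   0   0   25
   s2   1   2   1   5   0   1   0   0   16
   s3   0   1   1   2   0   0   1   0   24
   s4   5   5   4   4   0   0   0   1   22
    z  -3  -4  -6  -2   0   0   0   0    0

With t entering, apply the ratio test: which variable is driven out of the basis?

Column t entries and ratios — s1: 0 ≤ 0, skip; s2: 16/5 = 16/5; s3: 24/2 = 12; s4: 22/4 = 11/2.
Smallest ratio is 16/5 in the row of s2, so s2 leaves.

s2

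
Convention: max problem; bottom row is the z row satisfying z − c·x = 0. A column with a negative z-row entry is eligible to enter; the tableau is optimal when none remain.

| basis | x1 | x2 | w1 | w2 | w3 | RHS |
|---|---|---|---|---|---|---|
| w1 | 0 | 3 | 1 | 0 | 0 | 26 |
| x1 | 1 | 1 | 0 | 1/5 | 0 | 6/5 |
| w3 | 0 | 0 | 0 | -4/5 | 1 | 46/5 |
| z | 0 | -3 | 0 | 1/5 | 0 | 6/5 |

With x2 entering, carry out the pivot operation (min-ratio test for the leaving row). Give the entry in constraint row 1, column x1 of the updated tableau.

Ratio test on column x2 — row 1: 26/3 = 26/3; row 2: (6/5)/1 = 6/5; row 3: entry 0 ≤ 0. Minimum is 6/5 at row 2 (x1 leaves); pivot element 1.
Divide row 2 by 1; eliminate column x2 from the other rows.
Row 1 update in column x1: 0 − 3·1 = -3.

-3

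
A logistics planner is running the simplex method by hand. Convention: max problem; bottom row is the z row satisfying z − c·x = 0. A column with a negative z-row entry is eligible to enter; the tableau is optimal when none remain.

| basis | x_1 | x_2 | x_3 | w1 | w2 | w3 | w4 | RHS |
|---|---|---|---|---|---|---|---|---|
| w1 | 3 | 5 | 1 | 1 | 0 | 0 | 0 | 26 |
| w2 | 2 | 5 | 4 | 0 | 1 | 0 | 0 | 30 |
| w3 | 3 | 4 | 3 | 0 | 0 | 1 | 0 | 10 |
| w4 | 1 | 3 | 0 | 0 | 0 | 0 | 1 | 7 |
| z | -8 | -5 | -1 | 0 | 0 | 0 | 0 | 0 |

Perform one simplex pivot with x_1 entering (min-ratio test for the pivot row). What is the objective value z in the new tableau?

80/3

Ratio test on column x_1 — row 1: 26/3 = 26/3; row 2: 30/2 = 15; row 3: 10/3 = 10/3; row 4: 7/1 = 7. Minimum is 10/3 at row 3 (w3 leaves); pivot element 3.
Pivot on row 3; the z-row RHS becomes 0 − (-8)·(10/3) = 80/3.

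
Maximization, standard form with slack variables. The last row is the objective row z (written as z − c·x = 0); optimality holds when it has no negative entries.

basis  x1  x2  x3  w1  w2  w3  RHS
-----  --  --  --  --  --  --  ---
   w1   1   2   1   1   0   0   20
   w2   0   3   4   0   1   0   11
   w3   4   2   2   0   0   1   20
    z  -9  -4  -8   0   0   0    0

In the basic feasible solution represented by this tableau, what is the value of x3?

0

x3 is not in the basis, so in the current basic feasible solution x3 = 0.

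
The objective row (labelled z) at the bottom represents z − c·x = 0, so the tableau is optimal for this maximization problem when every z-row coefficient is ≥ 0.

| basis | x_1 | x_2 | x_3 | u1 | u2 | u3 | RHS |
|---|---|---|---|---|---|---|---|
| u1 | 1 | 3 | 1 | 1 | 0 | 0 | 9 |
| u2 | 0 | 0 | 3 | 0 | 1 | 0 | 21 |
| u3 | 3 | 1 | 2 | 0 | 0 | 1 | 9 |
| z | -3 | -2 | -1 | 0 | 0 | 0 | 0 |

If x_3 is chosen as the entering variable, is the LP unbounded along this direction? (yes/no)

no

Column x_3 has positive entries in row(s) 1, 2, 3, so the ratio test bounds it — not unbounded.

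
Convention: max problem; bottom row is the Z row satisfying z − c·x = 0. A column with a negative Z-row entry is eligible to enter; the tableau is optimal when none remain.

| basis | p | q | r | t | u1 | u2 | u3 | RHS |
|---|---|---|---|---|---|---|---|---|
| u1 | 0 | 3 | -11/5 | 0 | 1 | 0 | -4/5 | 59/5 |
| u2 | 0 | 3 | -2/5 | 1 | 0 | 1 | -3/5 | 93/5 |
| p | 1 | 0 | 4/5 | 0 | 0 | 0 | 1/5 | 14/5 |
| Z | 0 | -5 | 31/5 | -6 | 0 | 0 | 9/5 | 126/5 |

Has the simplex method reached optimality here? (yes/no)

The Z-row has a negative entry -6 in column t, so it is not optimal.

no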